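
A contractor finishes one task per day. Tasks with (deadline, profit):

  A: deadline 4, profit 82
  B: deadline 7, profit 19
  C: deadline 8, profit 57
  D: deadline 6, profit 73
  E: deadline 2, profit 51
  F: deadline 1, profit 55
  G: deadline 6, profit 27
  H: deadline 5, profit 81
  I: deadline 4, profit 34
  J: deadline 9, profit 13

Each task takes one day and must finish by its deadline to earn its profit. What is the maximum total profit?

Sort by profit descending; place each in the latest free slot ≤ its deadline.
By profit: A(d4,82), H(d5,81), D(d6,73), C(d8,57), F(d1,55), E(d2,51), I(d4,34), G(d6,27), B(d7,19), J(d9,13)
A→slot 4; H→slot 5; D→slot 6; C→slot 8; F→slot 1; E→slot 2; I→slot 3; G skipped; B→slot 7; J→slot 9.
Profit = 55 + 51 + 34 + 82 + 81 + 73 + 19 + 57 + 13 = 465

465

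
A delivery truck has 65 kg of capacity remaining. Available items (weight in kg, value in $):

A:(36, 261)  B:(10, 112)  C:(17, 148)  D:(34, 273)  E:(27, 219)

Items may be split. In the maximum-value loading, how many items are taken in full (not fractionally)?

Greedy by value/weight ratio, highest first.
Order: B (112/10=11.20) > C (148/17=8.71) > E (219/27=8.11) > D (273/34=8.03) > A (261/36=7.25)
Fill: take B (10 @ 112) → take C (17 @ 148) → take E (27 @ 219) → take 11/34 of D → 88.32; 65/65 used.
3 item(s) taken whole; one partial (take 11/34 of D).

3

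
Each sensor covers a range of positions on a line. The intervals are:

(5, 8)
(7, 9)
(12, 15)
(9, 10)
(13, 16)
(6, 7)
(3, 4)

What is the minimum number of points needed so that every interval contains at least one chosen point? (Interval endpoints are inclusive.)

Sorted: [3,4] [6,7] [5,8] [7,9] [9,10] [12,15] [13,16]
{[3,4]} hit by 4; {[6,7],[5,8],[7,9]} hit by 7; {[9,10]} hit by 10; {[12,15],[13,16]} hit by 15.
Points: 4, 7, 10, 15 (4 total).

4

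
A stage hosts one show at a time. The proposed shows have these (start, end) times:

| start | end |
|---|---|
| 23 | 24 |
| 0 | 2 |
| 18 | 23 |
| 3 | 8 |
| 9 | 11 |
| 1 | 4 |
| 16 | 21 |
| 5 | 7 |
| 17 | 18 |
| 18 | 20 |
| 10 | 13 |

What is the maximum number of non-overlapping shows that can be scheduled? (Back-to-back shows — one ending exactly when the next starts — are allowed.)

Greedy by earliest finish: after sorting by end time, pick each interval compatible with the last pick.
By end time: (0,2), (1,4), (5,7), (3,8), (9,11), (10,13), (17,18), (18,20), (16,21), (18,23), (23,24).
Pick (0,2); next start ≥ 2 → (5,7); next start ≥ 7 → (9,11); next start ≥ 11 → (17,18); next start ≥ 18 → (18,20); next start ≥ 20 → (23,24).
Selected 6 shows.

6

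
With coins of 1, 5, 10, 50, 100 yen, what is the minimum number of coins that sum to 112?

112 − 1×100→12 − 1×10→2 − 2×1→0
Total coins = 1 + 1 + 2 = 4

4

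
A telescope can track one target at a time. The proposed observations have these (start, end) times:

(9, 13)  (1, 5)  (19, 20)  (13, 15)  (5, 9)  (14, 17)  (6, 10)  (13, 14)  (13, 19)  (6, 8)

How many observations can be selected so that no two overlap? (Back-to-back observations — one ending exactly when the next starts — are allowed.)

6

Sorted by end: (1,5)  (6,8)  (5,9)  (6,10)  (9,13)  (13,14)  (13,15)  (14,17)  (13,19)  (19,20)
take (1,5); take (6,8); take (9,13); take (13,14); take (14,17); skip (13,19); take (19,20).
Selected 6 observations.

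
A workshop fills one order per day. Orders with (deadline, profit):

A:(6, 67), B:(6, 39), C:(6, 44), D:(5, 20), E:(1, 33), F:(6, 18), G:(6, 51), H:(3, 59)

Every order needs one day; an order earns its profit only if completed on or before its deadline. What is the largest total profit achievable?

Sort by profit descending; place each in the latest free slot ≤ its deadline.
By profit: A(d6,67), H(d3,59), G(d6,51), C(d6,44), B(d6,39), E(d1,33), D(d5,20), F(d6,18)
A→slot 6; H→slot 3; G→slot 5; C→slot 4; B→slot 2; E→slot 1; D skipped; F skipped.
Profit = 33 + 39 + 59 + 44 + 51 + 67 = 293

293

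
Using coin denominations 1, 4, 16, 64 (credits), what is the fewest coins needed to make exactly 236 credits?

8

236 = 3×64 + 2×16 + 3×4
Total coins = 3 + 2 + 3 = 8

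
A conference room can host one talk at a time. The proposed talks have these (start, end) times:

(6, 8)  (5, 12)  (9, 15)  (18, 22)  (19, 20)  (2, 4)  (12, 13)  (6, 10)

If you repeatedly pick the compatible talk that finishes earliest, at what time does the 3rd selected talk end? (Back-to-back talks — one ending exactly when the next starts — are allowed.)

13

Greedy by earliest finish: after sorting by end time, pick each interval compatible with the last pick.
By end time: (2,4), (6,8), (6,10), (5,12), (12,13), (9,15), (19,20), (18,22).
Pick (2,4); next start ≥ 4 → (6,8); next start ≥ 8 → (12,13); next start ≥ 13 → (19,20).
Selected: (2,4) (6,8) (12,13) (19,20)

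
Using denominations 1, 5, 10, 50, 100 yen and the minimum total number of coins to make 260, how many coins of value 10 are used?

1

Use the largest denomination that fits, subtract, and repeat.
260 = 2×100 + 1×50 + 1×10
Count of 10: 1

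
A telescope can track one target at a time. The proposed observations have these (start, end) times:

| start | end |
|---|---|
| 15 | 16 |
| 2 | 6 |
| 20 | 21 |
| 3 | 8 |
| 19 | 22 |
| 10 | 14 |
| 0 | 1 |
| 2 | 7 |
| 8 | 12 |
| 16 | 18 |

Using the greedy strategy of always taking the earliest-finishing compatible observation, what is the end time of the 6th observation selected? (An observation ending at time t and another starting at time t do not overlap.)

21

Order by finish time; keep every interval that doesn't clash with the previous kept one.
Sorted by end: (0,1)  (2,6)  (2,7)  (3,8)  (8,12)  (10,14)  (15,16)  (16,18)  (20,21)  (19,22)
take (0,1); take (2,6); skip (2,7); take (8,12); skip (10,14); take (15,16); take (16,18); take (20,21).
Selected: (0,1) (2,6) (8,12) (15,16) (16,18) (20,21)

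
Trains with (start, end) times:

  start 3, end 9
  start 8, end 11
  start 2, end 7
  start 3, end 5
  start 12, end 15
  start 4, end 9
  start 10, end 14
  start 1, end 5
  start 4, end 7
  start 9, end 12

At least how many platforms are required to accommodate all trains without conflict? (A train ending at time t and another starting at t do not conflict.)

The answer is the maximum number of intervals overlapping at any instant.
starts: [1, 2, 3, 3, 4, 4, 8, 9, 10, 12]
ends:   [5, 5, 7, 7, 9, 9, 11, 12, 14, 15]
s1→1 s2→2 s3→3 s3→4 s4→5 s4→6  — peak 6.

6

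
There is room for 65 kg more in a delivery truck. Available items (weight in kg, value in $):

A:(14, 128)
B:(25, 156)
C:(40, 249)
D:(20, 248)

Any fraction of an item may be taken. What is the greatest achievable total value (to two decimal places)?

569.35

Ratios (sorted): D 12.40, A 9.14, B 6.24, C 6.22
take D (20 @ 248); take A (14 @ 128); take B (25 @ 156); take 6/40 of C → 37.35. Capacity used 65/65.
Total value = 569.35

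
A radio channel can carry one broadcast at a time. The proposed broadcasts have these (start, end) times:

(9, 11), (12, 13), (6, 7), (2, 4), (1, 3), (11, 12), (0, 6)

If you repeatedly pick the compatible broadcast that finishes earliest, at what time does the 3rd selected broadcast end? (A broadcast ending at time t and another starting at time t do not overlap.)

11

Order by finish time; keep every interval that doesn't clash with the previous kept one.
Sorted by end: (1,3)  (2,4)  (0,6)  (6,7)  (9,11)  (11,12)  (12,13)
take (1,3); take (6,7); take (9,11); take (11,12); take (12,13).
Selected: (1,3) (6,7) (9,11) (11,12) (12,13)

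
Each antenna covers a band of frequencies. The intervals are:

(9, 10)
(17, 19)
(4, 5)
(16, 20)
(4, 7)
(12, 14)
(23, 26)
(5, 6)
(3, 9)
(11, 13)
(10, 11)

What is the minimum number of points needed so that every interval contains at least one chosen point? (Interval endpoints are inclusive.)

5

Sort by right endpoint; whenever an interval is uncovered, place a point at its right end.
Sorted: [4,5] [5,6] [4,7] [3,9] [9,10] [10,11] [11,13] [12,14] [17,19] [16,20] [23,26]
{[4,5],[5,6],[4,7],[3,9]} hit by 5; {[9,10],[10,11]} hit by 10; {[11,13],[12,14]} hit by 13; {[17,19],[16,20]} hit by 19; {[23,26]} hit by 26.
Points: 5, 10, 13, 19, 26 (5 total).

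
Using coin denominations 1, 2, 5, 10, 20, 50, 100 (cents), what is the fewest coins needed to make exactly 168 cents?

6

Greedy: take as many of the largest coin as possible, then repeat with the remainder.
168 = 1×100 + 1×50 + 1×10 + 1×5 + 1×2 + 1×1
Total coins = 1 + 1 + 1 + 1 + 1 + 1 = 6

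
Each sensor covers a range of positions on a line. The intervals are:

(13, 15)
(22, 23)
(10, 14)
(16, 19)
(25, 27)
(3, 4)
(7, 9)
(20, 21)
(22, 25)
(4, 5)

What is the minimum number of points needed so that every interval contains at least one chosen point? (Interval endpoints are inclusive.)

Process intervals by earliest right end; each time one isn't hit yet, stab at its right endpoint.
By right end: [3,4]  [4,5]  [7,9]  [10,14]  [13,15]  [16,19]  [20,21]  [22,23]  [22,25]  [25,27]
[3,4] uncovered → point at 4; [7,9] uncovered → point at 9; [10,14] uncovered → point at 14; [16,19] uncovered → point at 19; [20,21] uncovered → point at 21; [22,23] uncovered → point at 23; [25,27] uncovered → point at 27.
Points: 4, 9, 14, 19, 21, 23, 27 (7 total).

7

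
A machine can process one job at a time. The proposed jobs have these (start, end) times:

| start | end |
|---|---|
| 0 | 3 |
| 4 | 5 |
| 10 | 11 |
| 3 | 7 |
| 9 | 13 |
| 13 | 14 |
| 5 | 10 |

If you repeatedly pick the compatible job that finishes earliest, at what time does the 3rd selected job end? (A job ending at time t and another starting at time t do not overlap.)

Sorted by end: (0,3)  (4,5)  (3,7)  (5,10)  (10,11)  (9,13)  (13,14)
take (0,3); take (4,5); take (5,10); take (10,11); take (13,14).
Selected: (0,3) (4,5) (5,10) (10,11) (13,14)

10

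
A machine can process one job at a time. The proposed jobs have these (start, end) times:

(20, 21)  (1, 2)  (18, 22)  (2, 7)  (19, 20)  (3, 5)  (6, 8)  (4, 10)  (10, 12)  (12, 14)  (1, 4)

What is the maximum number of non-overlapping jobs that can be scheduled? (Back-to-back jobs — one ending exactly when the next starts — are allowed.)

Order by finish time; keep every interval that doesn't clash with the previous kept one.
By end time: (1,2), (1,4), (3,5), (2,7), (6,8), (4,10), (10,12), (12,14), (19,20), (20,21), (18,22).
Pick (1,2); next start ≥ 2 → (3,5); next start ≥ 5 → (6,8); next start ≥ 8 → (10,12); next start ≥ 12 → (12,14); next start ≥ 14 → (19,20); next start ≥ 20 → (20,21).
Selected 7 jobs.

7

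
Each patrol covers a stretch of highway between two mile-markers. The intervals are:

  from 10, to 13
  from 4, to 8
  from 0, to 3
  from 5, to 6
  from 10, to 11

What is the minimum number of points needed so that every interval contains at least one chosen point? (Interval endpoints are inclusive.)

Sort by right endpoint; whenever an interval is uncovered, place a point at its right end.
Sorted: [0,3] [5,6] [4,8] [10,11] [10,13]
{[0,3]} hit by 3; {[5,6],[4,8]} hit by 6; {[10,11],[10,13]} hit by 11.
Points: 3, 6, 11 (3 total).

3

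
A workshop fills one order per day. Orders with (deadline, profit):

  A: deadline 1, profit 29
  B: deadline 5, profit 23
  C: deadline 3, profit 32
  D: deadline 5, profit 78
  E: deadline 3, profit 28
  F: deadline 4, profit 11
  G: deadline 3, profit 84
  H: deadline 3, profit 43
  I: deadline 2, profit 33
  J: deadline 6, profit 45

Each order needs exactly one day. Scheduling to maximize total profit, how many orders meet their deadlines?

6

Profit order: G=84 D=78 J=45 H=43 I=33 C=32 A=29 E=28 B=23 F=11
Assign: G→slot 3, D→slot 5, J→slot 6, H→slot 2, I→slot 1, C skipped, A skipped, E skipped, B→slot 4, F skipped.
Slots: [1:I] [2:H] [3:G] [4:B] [5:D] [6:J]
6 of 10 scheduled.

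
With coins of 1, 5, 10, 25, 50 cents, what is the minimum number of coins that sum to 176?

5

Greedy: take as many of the largest coin as possible, then repeat with the remainder.
176 − 3×50→26 − 1×25→1 − 1×1→0
Total coins = 3 + 1 + 1 = 5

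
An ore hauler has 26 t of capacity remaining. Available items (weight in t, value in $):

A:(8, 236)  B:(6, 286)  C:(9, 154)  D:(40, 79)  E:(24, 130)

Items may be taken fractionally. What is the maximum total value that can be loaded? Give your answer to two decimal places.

Sort by value per unit weight and fill in that order.
Order: B (286/6=47.67) > A (236/8=29.50) > C (154/9=17.11) > E (130/24=5.42) > D (79/40=1.98)
Fill: take B (6 @ 286) → take A (8 @ 236) → take C (9 @ 154) → take 3/24 of E → 16.25; 26/26 used.
Total value = 692.25

692.25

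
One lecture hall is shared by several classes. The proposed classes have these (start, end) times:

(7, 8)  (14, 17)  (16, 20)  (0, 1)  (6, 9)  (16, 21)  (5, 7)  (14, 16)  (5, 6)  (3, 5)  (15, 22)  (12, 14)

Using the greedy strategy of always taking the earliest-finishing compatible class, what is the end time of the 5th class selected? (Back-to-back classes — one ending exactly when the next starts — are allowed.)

Sorted by end: (0,1)  (3,5)  (5,6)  (5,7)  (7,8)  (6,9)  (12,14)  (14,16)  (14,17)  (16,20)  (16,21)  (15,22)
take (0,1); take (3,5); take (5,6); skip (5,7); take (7,8); take (12,14); take (14,16); skip (14,17); take (16,20); skip (15,22).
Selected: (0,1) (3,5) (5,6) (7,8) (12,14) (14,16) (16,20)

14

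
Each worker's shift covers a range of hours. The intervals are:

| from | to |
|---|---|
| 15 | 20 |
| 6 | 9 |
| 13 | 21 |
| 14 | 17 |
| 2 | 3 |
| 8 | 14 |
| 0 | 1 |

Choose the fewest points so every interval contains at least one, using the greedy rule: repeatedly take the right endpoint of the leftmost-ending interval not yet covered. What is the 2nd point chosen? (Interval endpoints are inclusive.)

3

Sorted: [0,1] [2,3] [6,9] [8,14] [14,17] [15,20] [13,21]
{[0,1]} hit by 1; {[2,3]} hit by 3; {[6,9],[8,14]} hit by 9; {[14,17],[15,20],[13,21]} hit by 17.
Points: 1, 3, 9, 17 (4 total).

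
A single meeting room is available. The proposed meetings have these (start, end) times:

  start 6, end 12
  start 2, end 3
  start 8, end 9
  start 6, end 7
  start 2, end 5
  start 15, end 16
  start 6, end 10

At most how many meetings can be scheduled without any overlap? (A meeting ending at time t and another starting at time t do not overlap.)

4

Order by finish time; keep every interval that doesn't clash with the previous kept one.
Sorted by end: (2,3)  (2,5)  (6,7)  (8,9)  (6,10)  (6,12)  (15,16)
take (2,3); take (6,7); take (8,9); take (15,16).
Selected 4 meetings.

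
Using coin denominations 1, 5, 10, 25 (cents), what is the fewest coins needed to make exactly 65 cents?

Greedy: take as many of the largest coin as possible, then repeat with the remainder.
65 = 2×25 + 1×10 + 1×5
Total coins = 2 + 1 + 1 = 4

4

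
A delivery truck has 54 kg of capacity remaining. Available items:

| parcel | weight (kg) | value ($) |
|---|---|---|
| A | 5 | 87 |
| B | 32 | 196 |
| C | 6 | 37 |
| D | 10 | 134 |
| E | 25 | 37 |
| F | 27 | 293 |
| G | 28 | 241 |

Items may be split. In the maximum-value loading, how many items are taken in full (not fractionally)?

Sort by value per unit weight and fill in that order.
Order: A (87/5=17.40) > D (134/10=13.40) > F (293/27=10.85) > G (241/28=8.61) > C (37/6=6.17) > B (196/32=6.12) > E (37/25=1.48)
Fill: take A (5 @ 87) → take D (10 @ 134) → take F (27 @ 293) → take 12/28 of G → 103.29; 54/54 used.
3 item(s) taken whole; one partial (take 12/28 of G).

3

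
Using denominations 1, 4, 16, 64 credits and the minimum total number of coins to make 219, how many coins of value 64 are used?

3

219 = 3×64 + 1×16 + 2×4 + 3×1
Count of 64: 3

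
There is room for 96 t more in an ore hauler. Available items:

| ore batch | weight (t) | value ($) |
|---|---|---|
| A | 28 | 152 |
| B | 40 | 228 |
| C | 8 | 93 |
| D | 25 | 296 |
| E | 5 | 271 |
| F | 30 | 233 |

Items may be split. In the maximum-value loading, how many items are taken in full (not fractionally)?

Order: E (271/5=54.20) > D (296/25=11.84) > C (93/8=11.62) > F (233/30=7.77) > B (228/40=5.70) > A (152/28=5.43)
Fill: take E (5 @ 271) → take D (25 @ 296) → take C (8 @ 93) → take F (30 @ 233) → take 28/40 of B → 159.60; 96/96 used.
4 item(s) taken whole; one partial (take 28/40 of B).

4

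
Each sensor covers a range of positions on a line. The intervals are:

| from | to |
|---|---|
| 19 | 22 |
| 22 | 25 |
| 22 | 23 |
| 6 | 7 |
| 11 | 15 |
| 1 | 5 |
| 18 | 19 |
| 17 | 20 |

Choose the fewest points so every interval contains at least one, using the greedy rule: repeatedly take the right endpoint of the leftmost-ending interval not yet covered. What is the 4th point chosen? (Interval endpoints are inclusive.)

Sort by right endpoint; whenever an interval is uncovered, place a point at its right end.
Sorted: [1,5] [6,7] [11,15] [18,19] [17,20] [19,22] [22,23] [22,25]
{[1,5]} hit by 5; {[6,7]} hit by 7; {[11,15]} hit by 15; {[18,19],[17,20],[19,22]} hit by 19; {[22,23],[22,25]} hit by 23.
Points: 5, 7, 15, 19, 23 (5 total).

19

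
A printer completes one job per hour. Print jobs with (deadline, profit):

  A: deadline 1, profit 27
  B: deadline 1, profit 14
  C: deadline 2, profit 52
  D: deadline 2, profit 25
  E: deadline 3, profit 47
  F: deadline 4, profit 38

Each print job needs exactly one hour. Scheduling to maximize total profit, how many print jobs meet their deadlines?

Sort by profit descending; place each in the latest free slot ≤ its deadline.
By profit: C(d2,52), E(d3,47), F(d4,38), A(d1,27), D(d2,25), B(d1,14)
C→slot 2; E→slot 3; F→slot 4; A→slot 1; D skipped; B skipped.
4 of 6 scheduled.

4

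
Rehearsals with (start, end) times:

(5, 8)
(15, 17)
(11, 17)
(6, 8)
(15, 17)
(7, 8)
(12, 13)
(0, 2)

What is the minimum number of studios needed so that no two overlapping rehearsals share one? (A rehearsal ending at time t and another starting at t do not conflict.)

Events (time:±→running): 0:+→1 2:-→0 5:+→1 6:+→2 7:+→3 … peak 3.

3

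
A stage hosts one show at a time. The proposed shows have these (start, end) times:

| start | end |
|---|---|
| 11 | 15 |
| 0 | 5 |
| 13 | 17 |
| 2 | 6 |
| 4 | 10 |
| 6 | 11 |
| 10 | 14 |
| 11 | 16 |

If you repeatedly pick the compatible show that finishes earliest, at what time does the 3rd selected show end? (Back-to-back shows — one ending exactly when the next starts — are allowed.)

Sorted by end: (0,5)  (2,6)  (4,10)  (6,11)  (10,14)  (11,15)  (11,16)  (13,17)
take (0,5); skip (4,10); take (6,11); take (11,15).
Selected: (0,5) (6,11) (11,15)

15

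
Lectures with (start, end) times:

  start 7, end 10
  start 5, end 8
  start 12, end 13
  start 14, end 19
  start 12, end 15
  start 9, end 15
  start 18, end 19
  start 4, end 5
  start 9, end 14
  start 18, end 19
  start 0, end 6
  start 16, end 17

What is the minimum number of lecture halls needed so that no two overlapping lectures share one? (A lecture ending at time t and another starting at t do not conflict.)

The answer is the maximum number of intervals overlapping at any instant.
starts: [0, 4, 5, 7, 9, 9, 12, 12, 14, 16, 18, 18]
ends:   [5, 6, 8, 10, 13, 14, 15, 15, 17, 19, 19, 19]
s0→1 s4→2 e5→1 s5→2 e6→1 s7→2 e8→1 s9→2 s9→3 e10→2 s12→3 s12→4  — peak 4.

4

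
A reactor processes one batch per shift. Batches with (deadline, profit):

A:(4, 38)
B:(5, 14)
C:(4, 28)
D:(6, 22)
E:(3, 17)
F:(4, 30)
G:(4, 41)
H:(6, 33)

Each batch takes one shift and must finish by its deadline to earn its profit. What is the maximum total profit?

192

Take jobs in profit order; each goes to the latest open slot no later than its deadline.
By profit: G(d4,41), A(d4,38), H(d6,33), F(d4,30), C(d4,28), D(d6,22), E(d3,17), B(d5,14)
G→slot 4; A→slot 3; H→slot 6; F→slot 2; C→slot 1; D→slot 5; E skipped; B skipped.
Profit = 28 + 30 + 38 + 41 + 22 + 33 = 192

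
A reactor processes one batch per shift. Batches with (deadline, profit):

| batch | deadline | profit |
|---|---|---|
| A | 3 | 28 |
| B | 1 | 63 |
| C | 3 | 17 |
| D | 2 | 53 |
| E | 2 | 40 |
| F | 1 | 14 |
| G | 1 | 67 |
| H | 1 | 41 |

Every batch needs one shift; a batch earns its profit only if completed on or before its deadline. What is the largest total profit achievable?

148

Sort by profit descending; place each in the latest free slot ≤ its deadline.
Profit order: G=67 B=63 D=53 H=41 E=40 A=28 C=17 F=14
Assign: G→slot 1, B skipped, D→slot 2, H skipped, E skipped, A→slot 3, C skipped, F skipped.
Slots: [1:G] [2:D] [3:A]
Profit = 67 + 53 + 28 = 148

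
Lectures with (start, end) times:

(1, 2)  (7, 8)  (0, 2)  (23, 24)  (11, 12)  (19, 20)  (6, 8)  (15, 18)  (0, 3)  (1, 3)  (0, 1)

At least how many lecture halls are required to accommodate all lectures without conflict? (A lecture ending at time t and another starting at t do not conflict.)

4

Count concurrent intervals with a sweep; the peak is the room count.
Events (time:±→running): 0:+→1 0:+→2 0:+→3 1:-→2 1:+→3 1:+→4 … peak 4.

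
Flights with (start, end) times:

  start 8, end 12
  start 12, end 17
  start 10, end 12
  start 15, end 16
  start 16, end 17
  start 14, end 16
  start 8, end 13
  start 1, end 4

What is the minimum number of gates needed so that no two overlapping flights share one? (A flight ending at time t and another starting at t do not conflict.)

3

starts: [1, 8, 8, 10, 12, 14, 15, 16]
ends:   [4, 12, 12, 13, 16, 16, 17, 17]
s1→1 e4→0 s8→1 s8→2 s10→3  — peak 3.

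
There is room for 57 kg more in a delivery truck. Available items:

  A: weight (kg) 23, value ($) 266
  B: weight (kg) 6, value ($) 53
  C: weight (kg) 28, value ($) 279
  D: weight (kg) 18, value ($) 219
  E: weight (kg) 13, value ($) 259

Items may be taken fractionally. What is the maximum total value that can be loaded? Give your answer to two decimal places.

773.89

Sort by value per unit weight and fill in that order.
Order: E (259/13=19.92) > D (219/18=12.17) > A (266/23=11.57) > C (279/28=9.96) > B (53/6=8.83)
Fill: take E (13 @ 259) → take D (18 @ 219) → take A (23 @ 266) → take 3/28 of C → 29.89; 57/57 used.
Total value = 773.89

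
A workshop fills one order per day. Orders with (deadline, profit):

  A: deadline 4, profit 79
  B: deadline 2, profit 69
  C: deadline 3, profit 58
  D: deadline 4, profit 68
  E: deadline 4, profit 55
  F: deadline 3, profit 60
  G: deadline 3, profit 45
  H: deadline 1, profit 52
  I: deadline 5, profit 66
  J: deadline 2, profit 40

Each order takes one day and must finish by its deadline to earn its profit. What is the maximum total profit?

By profit: A(d4,79), B(d2,69), D(d4,68), I(d5,66), F(d3,60), C(d3,58), E(d4,55), H(d1,52), G(d3,45), J(d2,40)
A→slot 4; B→slot 2; D→slot 3; I→slot 5; F→slot 1; C skipped; E skipped; H skipped; G skipped; J skipped.
Profit = 60 + 69 + 68 + 79 + 66 = 342

342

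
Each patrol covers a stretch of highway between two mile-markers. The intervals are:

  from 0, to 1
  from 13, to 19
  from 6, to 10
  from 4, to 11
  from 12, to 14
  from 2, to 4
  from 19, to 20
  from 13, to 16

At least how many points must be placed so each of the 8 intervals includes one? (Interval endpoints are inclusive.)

5

Process intervals by earliest right end; each time one isn't hit yet, stab at its right endpoint.
By right end: [0,1]  [2,4]  [6,10]  [4,11]  [12,14]  [13,16]  [13,19]  [19,20]
[0,1] uncovered → point at 1; [2,4] uncovered → point at 4; [6,10] uncovered → point at 10; [12,14] uncovered → point at 14; [19,20] uncovered → point at 20.
Points: 1, 4, 10, 14, 20 (5 total).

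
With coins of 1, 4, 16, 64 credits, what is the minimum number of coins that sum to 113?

5

113 − 1×64→49 − 3×16→1 − 1×1→0
Total coins = 1 + 3 + 1 = 5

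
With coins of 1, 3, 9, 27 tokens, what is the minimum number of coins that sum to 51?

5

51 − 1×27→24 − 2×9→6 − 2×3→0
Total coins = 1 + 2 + 2 = 5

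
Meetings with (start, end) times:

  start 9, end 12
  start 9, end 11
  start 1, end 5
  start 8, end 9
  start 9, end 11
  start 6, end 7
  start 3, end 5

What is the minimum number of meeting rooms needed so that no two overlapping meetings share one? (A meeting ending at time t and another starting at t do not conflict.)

Events (time:±→running): 1:+→1 3:+→2 5:-→1 5:-→0 6:+→1 7:-→0 8:+→1 9:-→0 9:+→1 9:+→2 9:+→3 … peak 3.

3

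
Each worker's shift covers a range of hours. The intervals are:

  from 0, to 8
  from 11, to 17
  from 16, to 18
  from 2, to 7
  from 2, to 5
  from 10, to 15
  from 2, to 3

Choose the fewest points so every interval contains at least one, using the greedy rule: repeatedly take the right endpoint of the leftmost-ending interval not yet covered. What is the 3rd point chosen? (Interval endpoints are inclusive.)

By right end: [2,3]  [2,5]  [2,7]  [0,8]  [10,15]  [11,17]  [16,18]
[2,3] uncovered → point at 3; [10,15] uncovered → point at 15; [16,18] uncovered → point at 18.
Points: 3, 15, 18 (3 total).

18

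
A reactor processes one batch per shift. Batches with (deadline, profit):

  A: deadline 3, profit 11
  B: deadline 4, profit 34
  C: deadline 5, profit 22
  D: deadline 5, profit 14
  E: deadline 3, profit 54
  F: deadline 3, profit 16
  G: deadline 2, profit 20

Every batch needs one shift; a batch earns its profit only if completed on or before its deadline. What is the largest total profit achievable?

By profit: E(d3,54), B(d4,34), C(d5,22), G(d2,20), F(d3,16), D(d5,14), A(d3,11)
E→slot 3; B→slot 4; C→slot 5; G→slot 2; F→slot 1; D skipped; A skipped.
Profit = 16 + 20 + 54 + 34 + 22 = 146

146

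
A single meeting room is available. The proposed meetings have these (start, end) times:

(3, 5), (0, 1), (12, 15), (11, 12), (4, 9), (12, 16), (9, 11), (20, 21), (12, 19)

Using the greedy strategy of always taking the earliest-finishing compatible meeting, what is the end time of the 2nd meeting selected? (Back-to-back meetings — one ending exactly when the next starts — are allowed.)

Order by finish time; keep every interval that doesn't clash with the previous kept one.
By end time: (0,1), (3,5), (4,9), (9,11), (11,12), (12,15), (12,16), (12,19), (20,21).
Pick (0,1); next start ≥ 1 → (3,5); next start ≥ 5 → (9,11); next start ≥ 11 → (11,12); next start ≥ 12 → (12,15); next start ≥ 15 → (20,21).
Selected: (0,1) (3,5) (9,11) (11,12) (12,15) (20,21)

5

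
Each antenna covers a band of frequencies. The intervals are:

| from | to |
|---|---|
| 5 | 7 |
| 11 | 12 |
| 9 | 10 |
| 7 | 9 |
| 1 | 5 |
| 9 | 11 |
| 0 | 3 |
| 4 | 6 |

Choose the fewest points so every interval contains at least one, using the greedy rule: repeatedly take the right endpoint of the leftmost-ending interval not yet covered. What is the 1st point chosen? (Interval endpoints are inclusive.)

3

Sort by right endpoint; whenever an interval is uncovered, place a point at its right end.
By right end: [0,3]  [1,5]  [4,6]  [5,7]  [7,9]  [9,10]  [9,11]  [11,12]
[0,3] uncovered → point at 3; [4,6] uncovered → point at 6; [7,9] uncovered → point at 9; [11,12] uncovered → point at 12.
Points: 3, 6, 9, 12 (4 total).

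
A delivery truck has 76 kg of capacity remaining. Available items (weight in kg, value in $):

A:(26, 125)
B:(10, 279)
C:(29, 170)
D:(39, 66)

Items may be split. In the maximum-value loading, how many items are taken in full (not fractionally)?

Order: B (279/10=27.90) > C (170/29=5.86) > A (125/26=4.81) > D (66/39=1.69)
Fill: take B (10 @ 279) → take C (29 @ 170) → take A (26 @ 125) → take 11/39 of D → 18.62; 76/76 used.
3 item(s) taken whole; one partial (take 11/39 of D).

3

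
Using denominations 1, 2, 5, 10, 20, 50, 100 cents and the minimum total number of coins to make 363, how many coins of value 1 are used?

Greedy: take as many of the largest coin as possible, then repeat with the remainder.
363 − 3×100→63 − 1×50→13 − 1×10→3 − 1×2→1 − 1×1→0
Count of 1: 1

1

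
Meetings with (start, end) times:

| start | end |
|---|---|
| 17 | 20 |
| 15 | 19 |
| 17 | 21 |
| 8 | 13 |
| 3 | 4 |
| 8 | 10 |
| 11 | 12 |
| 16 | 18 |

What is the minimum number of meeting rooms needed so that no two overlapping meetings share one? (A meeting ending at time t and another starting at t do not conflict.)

starts: [3, 8, 8, 11, 15, 16, 17, 17]
ends:   [4, 10, 12, 13, 18, 19, 20, 21]
s3→1 e4→0 s8→1 s8→2 e10→1 s11→2 e12→1 e13→0 s15→1 s16→2 s17→3 s17→4  — peak 4.

4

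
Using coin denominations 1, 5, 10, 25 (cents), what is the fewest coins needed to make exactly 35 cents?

35 = 1×25 + 1×10
Total coins = 1 + 1 = 2

2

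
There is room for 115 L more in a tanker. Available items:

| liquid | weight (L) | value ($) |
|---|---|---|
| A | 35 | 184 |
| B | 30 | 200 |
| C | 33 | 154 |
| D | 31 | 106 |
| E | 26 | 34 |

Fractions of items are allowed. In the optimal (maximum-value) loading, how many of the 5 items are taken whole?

Order: B (200/30=6.67) > A (184/35=5.26) > C (154/33=4.67) > D (106/31=3.42) > E (34/26=1.31)
Fill: take B (30 @ 200) → take A (35 @ 184) → take C (33 @ 154) → take 17/31 of D → 58.13; 115/115 used.
3 item(s) taken whole; one partial (take 17/31 of D).

3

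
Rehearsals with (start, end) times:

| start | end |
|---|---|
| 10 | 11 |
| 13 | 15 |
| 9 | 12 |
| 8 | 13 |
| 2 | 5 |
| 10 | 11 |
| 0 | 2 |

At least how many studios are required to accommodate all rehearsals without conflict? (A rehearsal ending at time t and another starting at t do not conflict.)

Count concurrent intervals with a sweep; the peak is the room count.
starts: [0, 2, 8, 9, 10, 10, 13]
ends:   [2, 5, 11, 11, 12, 13, 15]
s0→1 e2→0 s2→1 e5→0 s8→1 s9→2 s10→3 s10→4  — peak 4.

4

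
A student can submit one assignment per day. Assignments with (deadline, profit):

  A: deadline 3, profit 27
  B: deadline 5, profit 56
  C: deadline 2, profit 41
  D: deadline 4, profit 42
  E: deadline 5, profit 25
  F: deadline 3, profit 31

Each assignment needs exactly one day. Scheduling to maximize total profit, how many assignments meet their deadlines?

5

Sort by profit descending; place each in the latest free slot ≤ its deadline.
Profit order: B=56 D=42 C=41 F=31 A=27 E=25
Assign: B→slot 5, D→slot 4, C→slot 2, F→slot 3, A→slot 1, E skipped.
Slots: [1:A] [2:C] [3:F] [4:D] [5:B]
5 of 6 scheduled.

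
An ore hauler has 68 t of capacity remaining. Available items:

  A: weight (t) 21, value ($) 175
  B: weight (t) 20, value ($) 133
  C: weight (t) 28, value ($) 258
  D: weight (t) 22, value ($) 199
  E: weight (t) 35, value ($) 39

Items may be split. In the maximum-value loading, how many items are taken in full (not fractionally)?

Ratios (sorted): C 9.21, D 9.05, A 8.33, B 6.65, E 1.11
take C (28 @ 258); take D (22 @ 199); take 18/21 of A → 150.00. Capacity used 68/68.
2 item(s) taken whole; one partial (take 18/21 of A).

2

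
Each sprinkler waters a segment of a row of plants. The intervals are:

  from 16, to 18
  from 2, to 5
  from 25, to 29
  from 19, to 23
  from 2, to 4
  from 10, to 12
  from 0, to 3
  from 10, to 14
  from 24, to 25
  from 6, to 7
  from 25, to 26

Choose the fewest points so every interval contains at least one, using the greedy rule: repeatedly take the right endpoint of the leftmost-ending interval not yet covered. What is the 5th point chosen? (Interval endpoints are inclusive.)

23

Process intervals by earliest right end; each time one isn't hit yet, stab at its right endpoint.
Sorted: [0,3] [2,4] [2,5] [6,7] [10,12] [10,14] [16,18] [19,23] [24,25] [25,26] [25,29]
{[0,3],[2,4],[2,5]} hit by 3; {[6,7]} hit by 7; {[10,12],[10,14]} hit by 12; {[16,18]} hit by 18; {[19,23]} hit by 23; {[24,25],[25,26],[25,29]} hit by 25.
Points: 3, 7, 12, 18, 23, 25 (6 total).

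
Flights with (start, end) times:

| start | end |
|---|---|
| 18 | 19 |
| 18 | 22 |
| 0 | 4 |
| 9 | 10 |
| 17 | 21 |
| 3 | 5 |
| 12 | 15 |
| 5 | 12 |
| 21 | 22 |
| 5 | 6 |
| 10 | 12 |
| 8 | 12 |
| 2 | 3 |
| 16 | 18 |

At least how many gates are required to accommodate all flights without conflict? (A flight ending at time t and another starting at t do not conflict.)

3

Count concurrent intervals with a sweep; the peak is the room count.
Events (time:±→running): 0:+→1 2:+→2 3:-→1 3:+→2 4:-→1 5:-→0 5:+→1 5:+→2 6:-→1 8:+→2 9:+→3 … peak 3.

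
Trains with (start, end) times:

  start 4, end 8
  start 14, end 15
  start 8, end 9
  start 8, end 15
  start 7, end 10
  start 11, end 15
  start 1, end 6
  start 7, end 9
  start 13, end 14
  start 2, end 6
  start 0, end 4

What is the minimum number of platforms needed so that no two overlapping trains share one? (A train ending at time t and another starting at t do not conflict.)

starts: [0, 1, 2, 4, 7, 7, 8, 8, 11, 13, 14]
ends:   [4, 6, 6, 8, 9, 9, 10, 14, 15, 15, 15]
s0→1 s1→2 s2→3 e4→2 s4→3 e6→2 e6→1 s7→2 s7→3 e8→2 s8→3 s8→4  — peak 4.

4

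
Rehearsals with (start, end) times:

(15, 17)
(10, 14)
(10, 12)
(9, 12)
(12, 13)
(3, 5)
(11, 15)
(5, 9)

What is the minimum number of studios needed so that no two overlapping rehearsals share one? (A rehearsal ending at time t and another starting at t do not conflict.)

Count concurrent intervals with a sweep; the peak is the room count.
starts: [3, 5, 9, 10, 10, 11, 12, 15]
ends:   [5, 9, 12, 12, 13, 14, 15, 17]
s3→1 e5→0 s5→1 e9→0 s9→1 s10→2 s10→3 s11→4  — peak 4.

4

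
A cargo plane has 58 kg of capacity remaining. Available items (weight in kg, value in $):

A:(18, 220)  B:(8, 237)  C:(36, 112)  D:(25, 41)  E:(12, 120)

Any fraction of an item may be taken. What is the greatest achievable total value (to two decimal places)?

639.22

Ratios (sorted): B 29.62, A 12.22, E 10.00, C 3.11, D 1.64
take B (8 @ 237); take A (18 @ 220); take E (12 @ 120); take 20/36 of C → 62.22. Capacity used 58/58.
Total value = 639.22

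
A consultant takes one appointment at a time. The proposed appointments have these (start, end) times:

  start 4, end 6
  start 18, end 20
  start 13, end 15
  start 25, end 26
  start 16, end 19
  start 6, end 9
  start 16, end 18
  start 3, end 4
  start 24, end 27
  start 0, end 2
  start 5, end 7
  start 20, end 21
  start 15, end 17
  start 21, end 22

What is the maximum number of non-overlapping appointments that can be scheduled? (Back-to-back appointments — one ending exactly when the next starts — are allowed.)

10

Greedy by earliest finish: after sorting by end time, pick each interval compatible with the last pick.
Sorted by end: (0,2)  (3,4)  (4,6)  (5,7)  (6,9)  (13,15)  (15,17)  (16,18)  (16,19)  (18,20)  (20,21)  (21,22)  (25,26)  (24,27)
take (0,2); take (3,4); take (4,6); take (6,9); take (13,15); take (15,17); take (18,20); take (20,21); take (21,22); take (25,26); skip (24,27).
Selected 10 appointments.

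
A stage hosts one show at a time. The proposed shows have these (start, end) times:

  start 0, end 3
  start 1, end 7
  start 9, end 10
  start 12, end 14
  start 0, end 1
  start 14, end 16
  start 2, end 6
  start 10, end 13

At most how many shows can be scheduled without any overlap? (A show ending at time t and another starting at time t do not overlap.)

Order by finish time; keep every interval that doesn't clash with the previous kept one.
By end time: (0,1), (0,3), (2,6), (1,7), (9,10), (10,13), (12,14), (14,16).
Pick (0,1); next start ≥ 1 → (2,6); next start ≥ 6 → (9,10); next start ≥ 10 → (10,13); next start ≥ 13 → (14,16).
Selected 5 shows.

5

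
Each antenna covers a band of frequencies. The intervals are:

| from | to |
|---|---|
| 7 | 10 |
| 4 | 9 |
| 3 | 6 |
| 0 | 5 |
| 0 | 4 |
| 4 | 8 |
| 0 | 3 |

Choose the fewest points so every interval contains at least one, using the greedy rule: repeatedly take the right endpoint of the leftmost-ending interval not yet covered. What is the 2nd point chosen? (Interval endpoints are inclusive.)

Sort by right endpoint; whenever an interval is uncovered, place a point at its right end.
Sorted: [0,3] [0,4] [0,5] [3,6] [4,8] [4,9] [7,10]
{[0,3],[0,4],[0,5],[3,6]} hit by 3; {[4,8],[4,9],[7,10]} hit by 8.
Points: 3, 8 (2 total).

8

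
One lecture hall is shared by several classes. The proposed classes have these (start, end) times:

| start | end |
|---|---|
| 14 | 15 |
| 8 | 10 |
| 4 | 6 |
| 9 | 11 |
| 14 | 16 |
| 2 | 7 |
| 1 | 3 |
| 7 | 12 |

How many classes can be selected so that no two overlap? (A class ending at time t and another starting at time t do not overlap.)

4

Sort by end time and greedily take each interval whose start is ≥ the last chosen end.
By end time: (1,3), (4,6), (2,7), (8,10), (9,11), (7,12), (14,15), (14,16).
Pick (1,3); next start ≥ 3 → (4,6); next start ≥ 6 → (8,10); next start ≥ 10 → (14,15).
Selected 4 classes.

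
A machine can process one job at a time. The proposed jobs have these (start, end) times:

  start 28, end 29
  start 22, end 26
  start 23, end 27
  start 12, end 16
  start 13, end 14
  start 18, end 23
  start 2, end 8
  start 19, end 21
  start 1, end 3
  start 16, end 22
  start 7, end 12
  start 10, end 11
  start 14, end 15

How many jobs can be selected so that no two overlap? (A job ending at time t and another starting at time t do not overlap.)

7

Sorted by end: (1,3)  (2,8)  (10,11)  (7,12)  (13,14)  (14,15)  (12,16)  (19,21)  (16,22)  (18,23)  (22,26)  (23,27)  (28,29)
take (1,3); take (10,11); skip (7,12); take (13,14); take (14,15); skip (12,16); take (19,21); skip (16,22); skip (18,23); take (22,26); take (28,29).
Selected 7 jobs.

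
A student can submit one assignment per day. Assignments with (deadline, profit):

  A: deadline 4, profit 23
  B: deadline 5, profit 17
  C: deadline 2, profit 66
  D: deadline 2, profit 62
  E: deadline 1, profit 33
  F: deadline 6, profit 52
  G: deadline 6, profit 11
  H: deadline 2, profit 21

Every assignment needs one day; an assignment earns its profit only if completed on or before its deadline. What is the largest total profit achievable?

By profit: C(d2,66), D(d2,62), F(d6,52), E(d1,33), A(d4,23), H(d2,21), B(d5,17), G(d6,11)
C→slot 2; D→slot 1; F→slot 6; E skipped; A→slot 4; H skipped; B→slot 5; G→slot 3.
Profit = 62 + 66 + 11 + 23 + 17 + 52 = 231

231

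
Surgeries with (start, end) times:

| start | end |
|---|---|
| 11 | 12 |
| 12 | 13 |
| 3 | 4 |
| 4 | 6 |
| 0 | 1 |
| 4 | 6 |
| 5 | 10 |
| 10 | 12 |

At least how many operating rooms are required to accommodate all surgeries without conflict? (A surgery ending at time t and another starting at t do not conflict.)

3

Events (time:±→running): 0:+→1 1:-→0 3:+→1 4:-→0 4:+→1 4:+→2 5:+→3 … peak 3.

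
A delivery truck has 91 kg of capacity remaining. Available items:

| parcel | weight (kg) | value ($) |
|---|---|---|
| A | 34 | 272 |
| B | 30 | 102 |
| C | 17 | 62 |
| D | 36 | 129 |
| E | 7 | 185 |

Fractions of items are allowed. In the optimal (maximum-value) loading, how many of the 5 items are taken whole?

3

Ratios (sorted): E 26.43, A 8.00, C 3.65, D 3.58, B 3.40
take E (7 @ 185); take A (34 @ 272); take C (17 @ 62); take 33/36 of D → 118.25. Capacity used 91/91.
3 item(s) taken whole; one partial (take 33/36 of D).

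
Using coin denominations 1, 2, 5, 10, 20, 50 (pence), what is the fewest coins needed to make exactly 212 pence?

6

Use the largest denomination that fits, subtract, and repeat.
212 = 4×50 + 1×10 + 1×2
Total coins = 4 + 1 + 1 = 6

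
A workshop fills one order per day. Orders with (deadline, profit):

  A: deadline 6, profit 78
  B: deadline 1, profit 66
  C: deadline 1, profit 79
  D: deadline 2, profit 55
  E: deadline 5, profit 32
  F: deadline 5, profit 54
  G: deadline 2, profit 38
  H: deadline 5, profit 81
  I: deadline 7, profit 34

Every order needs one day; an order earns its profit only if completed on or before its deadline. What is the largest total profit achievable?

Take jobs in profit order; each goes to the latest open slot no later than its deadline.
By profit: H(d5,81), C(d1,79), A(d6,78), B(d1,66), D(d2,55), F(d5,54), G(d2,38), I(d7,34), E(d5,32)
H→slot 5; C→slot 1; A→slot 6; B skipped; D→slot 2; F→slot 4; G skipped; I→slot 7; E→slot 3.
Profit = 79 + 55 + 32 + 54 + 81 + 78 + 34 = 413

413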